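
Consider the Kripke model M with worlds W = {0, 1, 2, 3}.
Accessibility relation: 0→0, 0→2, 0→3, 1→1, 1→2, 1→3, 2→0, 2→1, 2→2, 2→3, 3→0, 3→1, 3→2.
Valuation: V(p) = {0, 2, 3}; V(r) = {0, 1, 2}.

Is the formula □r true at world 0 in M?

No

At 0: □r requires r at every successor {0, 2, 3}.
  r fails at 3, so □r is false at 0.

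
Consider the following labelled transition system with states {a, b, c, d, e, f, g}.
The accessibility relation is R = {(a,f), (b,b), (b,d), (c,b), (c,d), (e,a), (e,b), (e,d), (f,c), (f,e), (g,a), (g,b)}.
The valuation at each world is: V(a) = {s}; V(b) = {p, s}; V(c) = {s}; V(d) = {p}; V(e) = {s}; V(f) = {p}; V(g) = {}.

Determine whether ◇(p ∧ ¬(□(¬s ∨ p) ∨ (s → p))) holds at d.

No

At d: no accessible worlds, so ◇(p ∧ ¬(□(¬s ∨ p) ∨ (s → p))) is false.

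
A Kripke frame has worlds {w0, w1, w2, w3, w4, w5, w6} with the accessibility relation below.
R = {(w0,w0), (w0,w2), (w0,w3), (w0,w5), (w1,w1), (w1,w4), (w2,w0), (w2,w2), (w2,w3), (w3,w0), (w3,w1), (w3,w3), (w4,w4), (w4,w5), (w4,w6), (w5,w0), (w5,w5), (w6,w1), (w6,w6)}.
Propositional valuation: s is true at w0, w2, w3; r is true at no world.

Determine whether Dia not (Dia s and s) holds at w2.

Recall that Dia ψ holds at a world iff ψ holds at some accessible world.
At w2: Dia not (Dia s and s) requires not (Dia s and s) at some successor in {w0, w2, w3}.
  At w0: not (Dia s and s) is false.
  At w2: not (Dia s and s) is false.
  At w3: not (Dia s and s) is false.
So Dia not (Dia s and s) is false at w2.

No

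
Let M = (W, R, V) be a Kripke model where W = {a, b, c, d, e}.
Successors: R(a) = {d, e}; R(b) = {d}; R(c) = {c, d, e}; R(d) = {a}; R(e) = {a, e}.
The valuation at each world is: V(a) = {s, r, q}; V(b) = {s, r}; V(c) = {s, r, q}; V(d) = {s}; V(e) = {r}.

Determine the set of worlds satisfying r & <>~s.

Recall that <>ψ holds at a world iff ψ holds at some accessible world.
Let φ = r & <>~s. Evaluate φ at each world:
  a (successors {d, e}): φ is true.
  b (successors {d}): φ is false.
  c (successors {c, d, e}): φ is true.
  d (successors {a}): φ is false.
  e (successors {a, e}): φ is true.
For instance, at a:
  At a: r is true, <>~s is true, so r & <>~s is true.
    At a: <>~s requires ~s at some successor in {d, e}.
      ~s holds at e, so <>~s is true at a.
Satisfying worlds: {a, c, e}

a, c, e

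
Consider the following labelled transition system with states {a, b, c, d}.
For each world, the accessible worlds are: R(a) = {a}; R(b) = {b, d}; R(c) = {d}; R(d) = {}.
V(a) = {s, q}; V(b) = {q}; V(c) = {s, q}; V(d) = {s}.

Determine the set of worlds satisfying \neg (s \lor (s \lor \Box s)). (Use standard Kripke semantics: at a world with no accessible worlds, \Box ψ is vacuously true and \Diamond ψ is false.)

b

Let φ = \neg (s \lor (s \lor \Box s)). Evaluate φ at each world:
  a (successors {a}): φ is false.
  b (successors {b, d}): φ is true.
  c (successors {d}): φ is false.
  d (successors ∅): φ is false.
For instance, at a:
  At a: s \lor (s \lor \Box s) is true, so \neg (s \lor (s \lor \Box s)) is false.
    At a: s is true, s \lor \Box s is true, so s \lor (s \lor \Box s) is true.
      At a: s is true, \Box s is true, so s \lor \Box s is true.
Satisfying worlds: {b}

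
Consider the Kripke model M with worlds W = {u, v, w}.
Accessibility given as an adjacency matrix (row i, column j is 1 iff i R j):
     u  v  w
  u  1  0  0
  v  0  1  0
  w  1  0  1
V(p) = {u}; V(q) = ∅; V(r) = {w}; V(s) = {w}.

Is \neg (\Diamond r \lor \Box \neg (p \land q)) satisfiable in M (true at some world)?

No

Let φ = \neg (\Diamond r \lor \Box \neg (p \land q)). Evaluate φ at each world:
  u (successors {u}): φ is false.
  v (successors {v}): φ is false.
  w (successors {u, w}): φ is false.
For instance, at u:
  At u: \Diamond r \lor \Box \neg (p \land q) is true, so \neg (\Diamond r \lor \Box \neg (p \land q)) is false.
    At u: \Diamond r is false, \Box \neg (p \land q) is true, so \Diamond r \lor \Box \neg (p \land q) is true.
      At u: \Diamond r requires r at some successor in {u}.
        At u: r is false.
      So \Diamond r is false at u.
      At u: \Box \neg (p \land q) requires \neg (p \land q) at every successor {u}.
        At u: \neg (p \land q) is true.
      So \Box \neg (p \land q) is true at u.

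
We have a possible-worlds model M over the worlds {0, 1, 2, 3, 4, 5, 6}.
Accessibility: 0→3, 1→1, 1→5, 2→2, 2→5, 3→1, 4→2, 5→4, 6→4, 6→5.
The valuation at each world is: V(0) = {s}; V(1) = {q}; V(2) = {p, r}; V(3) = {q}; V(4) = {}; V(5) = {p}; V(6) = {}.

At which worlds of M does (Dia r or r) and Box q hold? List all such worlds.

Let φ = (Dia r or r) and Box q. Evaluate φ at each world:
  0 (successors {3}): φ is false.
  1 (successors {1, 5}): φ is false.
  2 (successors {2, 5}): φ is false.
  3 (successors {1}): φ is false.
  4 (successors {2}): φ is false.
  5 (successors {4}): φ is false.
  6 (successors {4, 5}): φ is false.
For instance, at 1:
  At 1: Dia r or r is false, Box q is false, so (Dia r or r) and Box q is false.
    At 1: Dia r is false, r is false, so Dia r or r is false.
      At 1: Dia r requires r at some successor in {1, 5}.
        At 1: r is false.
        At 5: r is false.
      So Dia r is false at 1.
    At 1: Box q requires q at every successor {1, 5}.
      q fails at 5, so Box q is false at 1.
Satisfying worlds: none.

none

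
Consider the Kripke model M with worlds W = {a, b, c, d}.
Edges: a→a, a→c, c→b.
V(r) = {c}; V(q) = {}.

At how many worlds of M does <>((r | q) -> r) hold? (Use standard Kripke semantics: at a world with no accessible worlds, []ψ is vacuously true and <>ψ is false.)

2

Let φ = <>((r | q) -> r). Evaluate φ at each world:
  a (successors {a, c}): φ is true.
  b (successors ∅): φ is false.
  c (successors {b}): φ is true.
  d (successors ∅): φ is false.
For instance, at c:
  At c: <>((r | q) -> r) requires (r | q) -> r at some successor in {b}.
    (r | q) -> r holds at b, so <>((r | q) -> r) is true at c.
Satisfying worlds: {a, c}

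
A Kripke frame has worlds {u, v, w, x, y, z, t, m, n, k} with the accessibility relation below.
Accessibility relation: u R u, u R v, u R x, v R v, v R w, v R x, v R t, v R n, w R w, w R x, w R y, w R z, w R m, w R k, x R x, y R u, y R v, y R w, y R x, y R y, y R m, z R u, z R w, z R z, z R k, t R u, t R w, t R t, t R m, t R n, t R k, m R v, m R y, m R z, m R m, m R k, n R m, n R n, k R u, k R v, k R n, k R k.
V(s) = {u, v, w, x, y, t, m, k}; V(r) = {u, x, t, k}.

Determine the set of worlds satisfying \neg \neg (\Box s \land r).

Let φ = \neg \neg (\Box s \land r). Evaluate φ at each world:
  u (successors {u, v, x}): φ is true.
  v (successors {v, w, x, t, n}): φ is false.
  w (successors {w, x, y, z, m, k}): φ is false.
  x (successors {x}): φ is true.
  y (successors {u, v, w, x, y, m}): φ is false.
  z (successors {u, w, z, k}): φ is false.
  t (successors {u, w, t, m, n, k}): φ is false.
  m (successors {v, y, z, m, k}): φ is false.
  n (successors {m, n}): φ is false.
  k (successors {u, v, n, k}): φ is false.
For instance, at m:
  At m: \neg (\Box s \land r) is true, so \neg \neg (\Box s \land r) is false.
    At m: \Box s \land r is false, so \neg (\Box s \land r) is true.
      At m: \Box s is false, r is false, so \Box s \land r is false.
Satisfying worlds: {u, x}

u, x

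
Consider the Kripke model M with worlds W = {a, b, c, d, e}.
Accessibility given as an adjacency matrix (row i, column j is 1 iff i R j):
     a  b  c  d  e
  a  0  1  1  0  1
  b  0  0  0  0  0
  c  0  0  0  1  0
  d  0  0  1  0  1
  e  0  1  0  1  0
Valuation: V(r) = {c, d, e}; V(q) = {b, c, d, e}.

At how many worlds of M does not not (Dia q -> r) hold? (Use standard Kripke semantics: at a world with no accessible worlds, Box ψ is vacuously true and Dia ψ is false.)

Recall that Dia ψ holds at a world iff ψ holds at some accessible world.
Let φ = not not (Dia q -> r). Evaluate φ at each world:
  a (successors {b, c, e}): φ is false.
  b (successors ∅): φ is true.
  c (successors {d}): φ is true.
  d (successors {c, e}): φ is true.
  e (successors {b, d}): φ is true.
For instance, at e:
  At e: not (Dia q -> r) is false, so not not (Dia q -> r) is true.
    At e: Dia q -> r is true, so not (Dia q -> r) is false.
      At e: Dia q is true, r is true, so Dia q -> r is true.
Satisfying worlds: {b, c, d, e}

4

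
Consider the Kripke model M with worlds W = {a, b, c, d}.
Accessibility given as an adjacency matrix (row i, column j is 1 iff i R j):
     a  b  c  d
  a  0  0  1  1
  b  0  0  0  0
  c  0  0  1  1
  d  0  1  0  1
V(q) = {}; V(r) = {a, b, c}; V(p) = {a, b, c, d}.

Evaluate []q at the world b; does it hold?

At b: no accessible worlds, so []q holds vacuously.

Yes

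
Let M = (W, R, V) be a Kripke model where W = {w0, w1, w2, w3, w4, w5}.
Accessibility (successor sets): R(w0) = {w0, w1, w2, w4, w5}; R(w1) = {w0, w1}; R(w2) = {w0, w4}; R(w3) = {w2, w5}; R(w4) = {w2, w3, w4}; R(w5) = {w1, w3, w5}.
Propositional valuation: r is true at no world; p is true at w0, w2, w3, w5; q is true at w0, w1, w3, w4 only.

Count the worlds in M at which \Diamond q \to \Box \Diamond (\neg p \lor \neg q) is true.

6

Let φ = \Diamond q \to \Box \Diamond (\neg p \lor \neg q). Evaluate φ at each world:
  w0 (successors {w0, w1, w2, w4, w5}): φ is true.
  w1 (successors {w0, w1}): φ is true.
  w2 (successors {w0, w4}): φ is true.
  w3 (successors {w2, w5}): φ is true.
  w4 (successors {w2, w3, w4}): φ is true.
  w5 (successors {w1, w3, w5}): φ is true.
For instance, at w0:
  At w0: \Diamond q is true, \Box \Diamond (\neg p \lor \neg q) is true, so \Diamond q \to \Box \Diamond (\neg p \lor \neg q) is true.
    At w0: \Diamond q requires q at some successor in {w0, w1, w2, w4, w5}.
      q holds at w0, so \Diamond q is true at w0.
    At w0: \Box \Diamond (\neg p \lor \neg q) requires \Diamond (\neg p \lor \neg q) at every successor {w0, w1, w2, w4, w5}.
      At w0: \Diamond (\neg p \lor \neg q) is true.
      At w1: \Diamond (\neg p \lor \neg q) is true.
      At w2: \Diamond (\neg p \lor \neg q) is true.
      At w4: \Diamond (\neg p \lor \neg q) is true.
      At w5: \Diamond (\neg p \lor \neg q) is true.
    So \Box \Diamond (\neg p \lor \neg q) is true at w0.
Satisfying worlds: {w0, w1, w2, w3, w4, w5}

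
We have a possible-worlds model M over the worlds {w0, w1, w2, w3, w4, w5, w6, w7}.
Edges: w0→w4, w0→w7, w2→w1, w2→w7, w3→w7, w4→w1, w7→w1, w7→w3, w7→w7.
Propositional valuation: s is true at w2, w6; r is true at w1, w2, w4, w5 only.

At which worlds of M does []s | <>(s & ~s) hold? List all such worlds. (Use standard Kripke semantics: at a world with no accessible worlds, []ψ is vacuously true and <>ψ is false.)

Let φ = []s | <>(s & ~s). Evaluate φ at each world:
  w0 (successors {w4, w7}): φ is false.
  w1 (successors ∅): φ is true.
  w2 (successors {w1, w7}): φ is false.
  w3 (successors {w7}): φ is false.
  w4 (successors {w1}): φ is false.
  w5 (successors ∅): φ is true.
  w6 (successors ∅): φ is true.
  w7 (successors {w1, w3, w7}): φ is false.
For instance, at w4:
  At w4: []s is false, <>(s & ~s) is false, so []s | <>(s & ~s) is false.
    At w4: []s requires s at every successor {w1}.
      s fails at w1, so []s is false at w4.
    At w4: <>(s & ~s) requires s & ~s at some successor in {w1}.
      At w1: s & ~s is false.
    So <>(s & ~s) is false at w4.
Satisfying worlds: {w1, w5, w6}

w1, w5, w6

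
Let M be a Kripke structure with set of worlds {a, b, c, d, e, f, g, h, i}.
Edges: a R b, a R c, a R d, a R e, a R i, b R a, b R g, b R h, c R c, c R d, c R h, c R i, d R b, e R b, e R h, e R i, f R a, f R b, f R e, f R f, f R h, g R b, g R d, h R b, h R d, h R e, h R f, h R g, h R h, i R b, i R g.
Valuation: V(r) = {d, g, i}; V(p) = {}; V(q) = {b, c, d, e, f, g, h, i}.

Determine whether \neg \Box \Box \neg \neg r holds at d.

At d: \Box \Box \neg \neg r is false, so \neg \Box \Box \neg \neg r is true.
  At d: \Box \Box \neg \neg r requires \Box \neg \neg r at every successor {b}.
    \Box \neg \neg r fails at b, so \Box \Box \neg \neg r is false at d.
      At b: \Box \neg \neg r requires \neg \neg r at every successor {a, g, h}.
        \neg \neg r fails at a, so \Box \neg \neg r is false at b.

Yes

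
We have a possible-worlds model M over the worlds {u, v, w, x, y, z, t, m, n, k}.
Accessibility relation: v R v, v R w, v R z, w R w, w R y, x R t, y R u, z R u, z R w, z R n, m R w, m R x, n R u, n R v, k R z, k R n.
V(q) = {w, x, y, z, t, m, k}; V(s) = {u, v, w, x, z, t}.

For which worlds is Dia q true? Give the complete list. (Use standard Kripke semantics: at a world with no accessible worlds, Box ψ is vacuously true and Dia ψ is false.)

v, w, x, z, m, k

Recall that Dia ψ holds at a world iff ψ holds at some accessible world.
Let φ = Dia q. Evaluate φ at each world:
  u (successors ∅): φ is false.
  v (successors {v, w, z}): φ is true.
  w (successors {w, y}): φ is true.
  x (successors {t}): φ is true.
  y (successors {u}): φ is false.
  z (successors {u, w, n}): φ is true.
  t (successors ∅): φ is false.
  m (successors {w, x}): φ is true.
  n (successors {u, v}): φ is false.
  k (successors {z, n}): φ is true.
For instance, at z:
  At z: Dia q requires q at some successor in {u, w, n}.
    q holds at w, so Dia q is true at z.
Satisfying worlds: {v, w, x, z, m, k}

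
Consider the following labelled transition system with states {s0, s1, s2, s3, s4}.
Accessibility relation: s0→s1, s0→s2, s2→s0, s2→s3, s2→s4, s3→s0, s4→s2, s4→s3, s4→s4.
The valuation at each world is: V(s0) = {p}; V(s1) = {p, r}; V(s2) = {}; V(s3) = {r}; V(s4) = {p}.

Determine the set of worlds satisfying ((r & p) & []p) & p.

s1

Recall that []ψ holds at a world iff ψ holds at every accessible world, and <>ψ holds iff ψ holds at some accessible world.
Let φ = ((r & p) & []p) & p. Evaluate φ at each world:
  s0 (successors {s1, s2}): φ is false.
  s1 (successors ∅): φ is true.
  s2 (successors {s0, s3, s4}): φ is false.
  s3 (successors {s0}): φ is false.
  s4 (successors {s2, s3, s4}): φ is false.
For instance, at s2:
  At s2: (r & p) & []p is false, p is false, so ((r & p) & []p) & p is false.
    At s2: r & p is false, []p is false, so (r & p) & []p is false.
      At s2: []p requires p at every successor {s0, s3, s4}.
        p fails at s3, so []p is false at s2.
Satisfying worlds: {s1}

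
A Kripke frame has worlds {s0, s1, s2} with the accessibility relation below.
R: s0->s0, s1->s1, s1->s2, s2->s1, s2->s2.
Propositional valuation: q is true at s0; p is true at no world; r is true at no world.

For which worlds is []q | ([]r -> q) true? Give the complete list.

Let φ = []q | ([]r -> q). Evaluate φ at each world:
  s0 (successors {s0}): φ is true.
  s1 (successors {s1, s2}): φ is true.
  s2 (successors {s1, s2}): φ is true.
For instance, at s2:
  At s2: []q is false, []r -> q is true, so []q | ([]r -> q) is true.
    At s2: []q requires q at every successor {s1, s2}.
      q fails at s1, so []q is false at s2.
    At s2: []r is false, q is false, so []r -> q is true.
      At s2: []r requires r at every successor {s1, s2}.
        r fails at s1, so []r is false at s2.
Satisfying worlds: {s0, s1, s2}

s0, s1, s2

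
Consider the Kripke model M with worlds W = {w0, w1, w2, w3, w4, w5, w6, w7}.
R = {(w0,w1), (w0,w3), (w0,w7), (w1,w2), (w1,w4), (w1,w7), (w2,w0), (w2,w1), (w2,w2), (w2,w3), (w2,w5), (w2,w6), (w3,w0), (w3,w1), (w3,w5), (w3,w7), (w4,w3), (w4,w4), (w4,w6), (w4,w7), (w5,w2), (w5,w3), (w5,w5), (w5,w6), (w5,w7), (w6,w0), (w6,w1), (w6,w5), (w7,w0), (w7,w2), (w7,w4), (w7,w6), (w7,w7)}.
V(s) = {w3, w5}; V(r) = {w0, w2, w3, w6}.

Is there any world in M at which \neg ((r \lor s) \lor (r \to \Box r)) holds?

No

Recall that \Box ψ holds at a world iff ψ holds at every accessible world, and \Diamond ψ holds iff ψ holds at some accessible world.
Let φ = \neg ((r \lor s) \lor (r \to \Box r)). Evaluate φ at each world:
  w0 (successors {w1, w3, w7}): φ is false.
  w1 (successors {w2, w4, w7}): φ is false.
  w2 (successors {w0, w1, w2, w3, w5, w6}): φ is false.
  w3 (successors {w0, w1, w5, w7}): φ is false.
  w4 (successors {w3, w4, w6, w7}): φ is false.
  w5 (successors {w2, w3, w5, w6, w7}): φ is false.
  w6 (successors {w0, w1, w5}): φ is false.
  w7 (successors {w0, w2, w4, w6, w7}): φ is false.
For instance, at w0:
  At w0: (r \lor s) \lor (r \to \Box r) is true, so \neg ((r \lor s) \lor (r \to \Box r)) is false.
    At w0: r \lor s is true, r \to \Box r is false, so (r \lor s) \lor (r \to \Box r) is true.
      At w0: r is true, \Box r is false, so r \to \Box r is false.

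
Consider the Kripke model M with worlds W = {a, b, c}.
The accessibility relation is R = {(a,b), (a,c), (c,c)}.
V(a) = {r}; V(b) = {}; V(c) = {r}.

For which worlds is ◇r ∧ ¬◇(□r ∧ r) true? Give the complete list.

none

Let φ = ◇r ∧ ¬◇(□r ∧ r). Evaluate φ at each world:
  a (successors {b, c}): φ is false.
  b (successors ∅): φ is false.
  c (successors {c}): φ is false.
For instance, at a:
  At a: ◇r is true, ¬◇(□r ∧ r) is false, so ◇r ∧ ¬◇(□r ∧ r) is false.
    At a: ◇r requires r at some successor in {b, c}.
      r holds at c, so ◇r is true at a.
    At a: ◇(□r ∧ r) is true, so ¬◇(□r ∧ r) is false.
      At a: ◇(□r ∧ r) requires □r ∧ r at some successor in {b, c}.
        □r ∧ r holds at c, so ◇(□r ∧ r) is true at a.
Satisfying worlds: none.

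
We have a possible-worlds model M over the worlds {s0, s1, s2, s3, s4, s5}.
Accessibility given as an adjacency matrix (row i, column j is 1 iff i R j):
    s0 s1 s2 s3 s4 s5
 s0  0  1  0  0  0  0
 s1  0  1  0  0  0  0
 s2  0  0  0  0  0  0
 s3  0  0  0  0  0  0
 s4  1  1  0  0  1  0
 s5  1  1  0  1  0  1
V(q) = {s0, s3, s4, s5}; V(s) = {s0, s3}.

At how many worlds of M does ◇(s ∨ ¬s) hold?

4

Let φ = ◇(s ∨ ¬s). Evaluate φ at each world:
  s0 (successors {s1}): φ is true.
  s1 (successors {s1}): φ is true.
  s2 (successors ∅): φ is false.
  s3 (successors ∅): φ is false.
  s4 (successors {s0, s1, s4}): φ is true.
  s5 (successors {s0, s1, s3, s5}): φ is true.
For instance, at s0:
  At s0: ◇(s ∨ ¬s) requires s ∨ ¬s at some successor in {s1}.
    s ∨ ¬s holds at s1, so ◇(s ∨ ¬s) is true at s0.
Satisfying worlds: {s0, s1, s4, s5}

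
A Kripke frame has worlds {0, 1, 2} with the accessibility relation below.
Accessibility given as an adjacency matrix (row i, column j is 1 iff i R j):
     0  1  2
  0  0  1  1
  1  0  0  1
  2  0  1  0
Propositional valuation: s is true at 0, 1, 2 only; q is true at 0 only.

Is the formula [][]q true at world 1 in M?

No

At 1: [][]q requires []q at every successor {2}.
  []q fails at 2, so [][]q is false at 1.
    At 2: []q requires q at every successor {1}.
      q fails at 1, so []q is false at 2.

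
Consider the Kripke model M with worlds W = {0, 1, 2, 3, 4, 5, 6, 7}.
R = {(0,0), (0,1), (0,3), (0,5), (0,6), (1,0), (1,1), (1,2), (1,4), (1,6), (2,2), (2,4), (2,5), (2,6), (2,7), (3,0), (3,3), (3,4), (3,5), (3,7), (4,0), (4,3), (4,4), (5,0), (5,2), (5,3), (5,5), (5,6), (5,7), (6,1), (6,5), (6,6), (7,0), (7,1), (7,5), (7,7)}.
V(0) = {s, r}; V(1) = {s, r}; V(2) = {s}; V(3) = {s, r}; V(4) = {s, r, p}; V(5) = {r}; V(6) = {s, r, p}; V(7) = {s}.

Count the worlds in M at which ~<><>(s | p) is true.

0

Let φ = ~<><>(s | p). Evaluate φ at each world:
  0 (successors {0, 1, 3, 5, 6}): φ is false.
  1 (successors {0, 1, 2, 4, 6}): φ is false.
  2 (successors {2, 4, 5, 6, 7}): φ is false.
  3 (successors {0, 3, 4, 5, 7}): φ is false.
  4 (successors {0, 3, 4}): φ is false.
  5 (successors {0, 2, 3, 5, 6, 7}): φ is false.
  6 (successors {1, 5, 6}): φ is false.
  7 (successors {0, 1, 5, 7}): φ is false.
For instance, at 7:
  At 7: <><>(s | p) is true, so ~<><>(s | p) is false.
    At 7: <><>(s | p) requires <>(s | p) at some successor in {0, 1, 5, 7}.
      <>(s | p) holds at 0, so <><>(s | p) is true at 7.
Satisfying worlds: none.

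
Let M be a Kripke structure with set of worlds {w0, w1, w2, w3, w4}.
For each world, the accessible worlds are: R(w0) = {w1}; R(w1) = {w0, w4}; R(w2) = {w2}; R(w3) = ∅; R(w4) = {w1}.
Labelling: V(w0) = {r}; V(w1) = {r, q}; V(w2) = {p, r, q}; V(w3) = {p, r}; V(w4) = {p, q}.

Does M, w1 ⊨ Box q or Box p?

At w1: Box q is false, Box p is false, so Box q or Box p is false.
  At w1: Box q requires q at every successor {w0, w4}.
    q fails at w0, so Box q is false at w1.
  At w1: Box p requires p at every successor {w0, w4}.
    p fails at w0, so Box p is false at w1.

No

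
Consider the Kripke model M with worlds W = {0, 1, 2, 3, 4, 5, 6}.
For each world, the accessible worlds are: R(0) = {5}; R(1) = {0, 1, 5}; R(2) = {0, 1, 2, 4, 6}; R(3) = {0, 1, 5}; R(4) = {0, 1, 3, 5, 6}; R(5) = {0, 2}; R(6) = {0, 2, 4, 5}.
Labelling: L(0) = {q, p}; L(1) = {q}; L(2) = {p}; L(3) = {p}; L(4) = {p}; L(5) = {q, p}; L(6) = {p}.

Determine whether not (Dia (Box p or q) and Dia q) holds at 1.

Recall that Box ψ holds at a world iff ψ holds at every accessible world, and Dia ψ holds iff ψ holds at some accessible world.
At 1: Dia (Box p or q) and Dia q is true, so not (Dia (Box p or q) and Dia q) is false.
  At 1: Dia (Box p or q) is true, Dia q is true, so Dia (Box p or q) and Dia q is true.
    At 1: Dia (Box p or q) requires Box p or q at some successor in {0, 1, 5}.
      Box p or q holds at 0, so Dia (Box p or q) is true at 1.
    At 1: Dia q requires q at some successor in {0, 1, 5}.
      q holds at 0, so Dia q is true at 1.

No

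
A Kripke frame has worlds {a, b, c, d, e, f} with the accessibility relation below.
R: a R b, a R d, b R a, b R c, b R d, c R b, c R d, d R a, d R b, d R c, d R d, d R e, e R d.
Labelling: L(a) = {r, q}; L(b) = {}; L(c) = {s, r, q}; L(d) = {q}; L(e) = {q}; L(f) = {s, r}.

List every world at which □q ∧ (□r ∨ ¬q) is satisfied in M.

b, f

Let φ = □q ∧ (□r ∨ ¬q). Evaluate φ at each world:
  a (successors {b, d}): φ is false.
  b (successors {a, c, d}): φ is true.
  c (successors {b, d}): φ is false.
  d (successors {a, b, c, d, e}): φ is false.
  e (successors {d}): φ is false.
  f (successors ∅): φ is true.
For instance, at b:
  At b: □q is true, □r ∨ ¬q is true, so □q ∧ (□r ∨ ¬q) is true.
    At b: □q requires q at every successor {a, c, d}.
      At a: q is true.
      At c: q is true.
      At d: q is true.
    So □q is true at b.
    At b: □r is false, ¬q is true, so □r ∨ ¬q is true.
      At b: □r requires r at every successor {a, c, d}.
        r fails at d, so □r is false at b.
Satisfying worlds: {b, f}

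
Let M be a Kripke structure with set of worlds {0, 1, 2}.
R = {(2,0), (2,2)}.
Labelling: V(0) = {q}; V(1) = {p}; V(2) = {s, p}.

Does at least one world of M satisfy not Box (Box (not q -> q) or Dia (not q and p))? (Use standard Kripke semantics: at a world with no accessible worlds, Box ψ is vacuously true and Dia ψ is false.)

No

Let φ = not Box (Box (not q -> q) or Dia (not q and p)). Evaluate φ at each world:
  0 (successors ∅): φ is false.
  1 (successors ∅): φ is false.
  2 (successors {0, 2}): φ is false.
For instance, at 2:
  At 2: Box (Box (not q -> q) or Dia (not q and p)) is true, so not Box (Box (not q -> q) or Dia (not q and p)) is false.
    At 2: Box (Box (not q -> q) or Dia (not q and p)) requires Box (not q -> q) or Dia (not q and p) at every successor {0, 2}.
      At 0: Box (not q -> q) or Dia (not q and p) is true.
      At 2: Box (not q -> q) or Dia (not q and p) is true.
    So Box (Box (not q -> q) or Dia (not q and p)) is true at 2.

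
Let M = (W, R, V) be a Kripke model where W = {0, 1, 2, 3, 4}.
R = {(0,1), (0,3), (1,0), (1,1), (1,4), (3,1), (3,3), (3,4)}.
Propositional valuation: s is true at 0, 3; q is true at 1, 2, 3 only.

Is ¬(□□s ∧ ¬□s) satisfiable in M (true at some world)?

Yes

Let φ = ¬(□□s ∧ ¬□s). Evaluate φ at each world:
  0 (successors {1, 3}): φ is true.
  1 (successors {0, 1, 4}): φ is true.
  2 (successors ∅): φ is true.
  3 (successors {1, 3, 4}): φ is true.
  4 (successors ∅): φ is true.
Detail at 0 (witness):
  At 0: □□s ∧ ¬□s is false, so ¬(□□s ∧ ¬□s) is true.
    At 0: □□s is false, ¬□s is true, so □□s ∧ ¬□s is false.
      At 0: □□s requires □s at every successor {1, 3}.
        □s fails at 1, so □□s is false at 0.
      At 0: □s is false, so ¬□s is true.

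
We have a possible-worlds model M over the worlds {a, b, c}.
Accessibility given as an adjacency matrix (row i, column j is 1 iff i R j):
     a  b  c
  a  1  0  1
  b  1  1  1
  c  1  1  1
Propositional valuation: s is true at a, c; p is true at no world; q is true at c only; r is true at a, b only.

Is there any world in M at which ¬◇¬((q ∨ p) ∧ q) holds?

Let φ = ¬◇¬((q ∨ p) ∧ q). Evaluate φ at each world:
  a (successors {a, c}): φ is false.
  b (successors {a, b, c}): φ is false.
  c (successors {a, b, c}): φ is false.
For instance, at b:
  At b: ◇¬((q ∨ p) ∧ q) is true, so ¬◇¬((q ∨ p) ∧ q) is false.
    At b: ◇¬((q ∨ p) ∧ q) requires ¬((q ∨ p) ∧ q) at some successor in {a, b, c}.
      ¬((q ∨ p) ∧ q) holds at a, so ◇¬((q ∨ p) ∧ q) is true at b.

No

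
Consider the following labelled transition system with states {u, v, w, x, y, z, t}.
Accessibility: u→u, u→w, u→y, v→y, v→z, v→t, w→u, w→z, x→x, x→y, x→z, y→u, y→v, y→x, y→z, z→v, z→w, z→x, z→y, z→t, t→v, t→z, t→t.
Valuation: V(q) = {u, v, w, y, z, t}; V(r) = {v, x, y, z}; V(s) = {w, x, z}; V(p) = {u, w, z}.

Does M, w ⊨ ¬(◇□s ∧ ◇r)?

Yes

At w: ◇□s ∧ ◇r is false, so ¬(◇□s ∧ ◇r) is true.
  At w: ◇□s is false, ◇r is true, so ◇□s ∧ ◇r is false.
    At w: ◇□s requires □s at some successor in {u, z}.
      At u: □s is false.
      At z: □s is false.
    So ◇□s is false at w.
    At w: ◇r requires r at some successor in {u, z}.
      r holds at z, so ◇r is true at w.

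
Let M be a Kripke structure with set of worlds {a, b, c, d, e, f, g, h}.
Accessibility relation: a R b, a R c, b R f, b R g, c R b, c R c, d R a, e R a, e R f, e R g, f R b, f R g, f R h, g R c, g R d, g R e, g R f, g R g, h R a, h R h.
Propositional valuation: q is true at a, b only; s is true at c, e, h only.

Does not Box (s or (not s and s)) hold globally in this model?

Let φ = not Box (s or (not s and s)). Evaluate φ at each world:
  a (successors {b, c}): φ is true.
  b (successors {f, g}): φ is true.
  c (successors {b, c}): φ is true.
  d (successors {a}): φ is true.
  e (successors {a, f, g}): φ is true.
  f (successors {b, g, h}): φ is true.
  g (successors {c, d, e, f, g}): φ is true.
  h (successors {a, h}): φ is true.
For instance, at h:
  At h: Box (s or (not s and s)) is false, so not Box (s or (not s and s)) is true.
    At h: Box (s or (not s and s)) requires s or (not s and s) at every successor {a, h}.
      s or (not s and s) fails at a, so Box (s or (not s and s)) is false at h.

Yes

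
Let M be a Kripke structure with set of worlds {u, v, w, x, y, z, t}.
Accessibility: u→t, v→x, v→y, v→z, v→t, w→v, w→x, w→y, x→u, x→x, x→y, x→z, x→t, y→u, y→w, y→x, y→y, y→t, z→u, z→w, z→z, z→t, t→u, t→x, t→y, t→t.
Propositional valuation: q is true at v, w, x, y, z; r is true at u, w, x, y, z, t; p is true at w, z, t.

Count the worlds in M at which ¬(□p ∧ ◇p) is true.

Let φ = ¬(□p ∧ ◇p). Evaluate φ at each world:
  u (successors {t}): φ is false.
  v (successors {x, y, z, t}): φ is true.
  w (successors {v, x, y}): φ is true.
  x (successors {u, x, y, z, t}): φ is true.
  y (successors {u, w, x, y, t}): φ is true.
  z (successors {u, w, z, t}): φ is true.
  t (successors {u, x, y, t}): φ is true.
For instance, at y:
  At y: □p ∧ ◇p is false, so ¬(□p ∧ ◇p) is true.
    At y: □p is false, ◇p is true, so □p ∧ ◇p is false.
      At y: □p requires p at every successor {u, w, x, y, t}.
        p fails at u, so □p is false at y.
      At y: ◇p requires p at some successor in {u, w, x, y, t}.
        p holds at w, so ◇p is true at y.
Satisfying worlds: {v, w, x, y, z, t}

6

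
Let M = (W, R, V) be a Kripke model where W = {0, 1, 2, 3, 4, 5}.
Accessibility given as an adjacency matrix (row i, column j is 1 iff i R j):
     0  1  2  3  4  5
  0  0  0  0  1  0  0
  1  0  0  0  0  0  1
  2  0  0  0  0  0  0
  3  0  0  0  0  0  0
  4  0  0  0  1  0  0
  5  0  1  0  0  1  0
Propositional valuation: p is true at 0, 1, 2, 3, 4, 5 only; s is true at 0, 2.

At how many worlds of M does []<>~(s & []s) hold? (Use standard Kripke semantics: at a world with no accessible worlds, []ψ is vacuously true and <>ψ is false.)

Recall that []ψ holds at a world iff ψ holds at every accessible world, and <>ψ holds iff ψ holds at some accessible world.
Let φ = []<>~(s & []s). Evaluate φ at each world:
  0 (successors {3}): φ is false.
  1 (successors {5}): φ is true.
  2 (successors ∅): φ is true.
  3 (successors ∅): φ is true.
  4 (successors {3}): φ is false.
  5 (successors {1, 4}): φ is true.
For instance, at 4:
  At 4: []<>~(s & []s) requires <>~(s & []s) at every successor {3}.
    <>~(s & []s) fails at 3, so []<>~(s & []s) is false at 4.
      At 3: no accessible worlds, so <>~(s & []s) is false.
Satisfying worlds: {1, 2, 3, 5}

4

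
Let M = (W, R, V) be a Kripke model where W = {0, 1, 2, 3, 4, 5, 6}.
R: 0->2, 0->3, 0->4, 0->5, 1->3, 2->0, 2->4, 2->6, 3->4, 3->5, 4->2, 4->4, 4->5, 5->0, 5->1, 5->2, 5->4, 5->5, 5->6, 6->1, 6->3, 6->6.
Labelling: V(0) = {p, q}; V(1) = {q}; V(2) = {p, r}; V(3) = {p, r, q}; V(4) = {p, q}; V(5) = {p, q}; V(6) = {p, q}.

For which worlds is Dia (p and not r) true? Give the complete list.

Let φ = Dia (p and not r). Evaluate φ at each world:
  0 (successors {2, 3, 4, 5}): φ is true.
  1 (successors {3}): φ is false.
  2 (successors {0, 4, 6}): φ is true.
  3 (successors {4, 5}): φ is true.
  4 (successors {2, 4, 5}): φ is true.
  5 (successors {0, 1, 2, 4, 5, 6}): φ is true.
  6 (successors {1, 3, 6}): φ is true.
For instance, at 2:
  At 2: Dia (p and not r) requires p and not r at some successor in {0, 4, 6}.
    p and not r holds at 0, so Dia (p and not r) is true at 2.
Satisfying worlds: {0, 2, 3, 4, 5, 6}

0, 2, 3, 4, 5, 6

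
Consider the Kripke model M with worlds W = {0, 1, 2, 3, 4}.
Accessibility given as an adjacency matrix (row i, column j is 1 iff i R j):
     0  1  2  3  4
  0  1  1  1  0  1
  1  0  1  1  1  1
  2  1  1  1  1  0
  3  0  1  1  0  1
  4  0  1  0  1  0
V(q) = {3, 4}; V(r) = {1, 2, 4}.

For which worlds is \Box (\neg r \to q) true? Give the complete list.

Recall that \Box ψ holds at a world iff ψ holds at every accessible world, and \Diamond ψ holds iff ψ holds at some accessible world.
Let φ = \Box (\neg r \to q). Evaluate φ at each world:
  0 (successors {0, 1, 2, 4}): φ is false.
  1 (successors {1, 2, 3, 4}): φ is true.
  2 (successors {0, 1, 2, 3}): φ is false.
  3 (successors {1, 2, 4}): φ is true.
  4 (successors {1, 3}): φ is true.
For instance, at 1:
  At 1: \Box (\neg r \to q) requires \neg r \to q at every successor {1, 2, 3, 4}.
    At 1: \neg r \to q is true.
    At 2: \neg r \to q is true.
    At 3: \neg r \to q is true.
    At 4: \neg r \to q is true.
  So \Box (\neg r \to q) is true at 1.
Satisfying worlds: {1, 3, 4}

1, 3, 4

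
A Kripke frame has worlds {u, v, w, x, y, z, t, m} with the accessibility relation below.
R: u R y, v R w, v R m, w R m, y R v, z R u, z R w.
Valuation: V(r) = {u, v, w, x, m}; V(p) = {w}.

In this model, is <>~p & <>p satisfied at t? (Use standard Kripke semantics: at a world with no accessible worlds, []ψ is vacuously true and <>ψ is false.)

At t: <>~p is false, <>p is false, so <>~p & <>p is false.
  At t: no accessible worlds, so <>~p is false.
  At t: no accessible worlds, so <>p is false.

No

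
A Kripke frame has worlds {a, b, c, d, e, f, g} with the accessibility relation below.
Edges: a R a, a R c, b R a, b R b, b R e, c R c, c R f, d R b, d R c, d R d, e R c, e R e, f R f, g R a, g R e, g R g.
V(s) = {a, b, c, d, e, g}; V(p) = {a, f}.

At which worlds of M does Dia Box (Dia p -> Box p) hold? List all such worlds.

c, f

Let φ = Dia Box (Dia p -> Box p). Evaluate φ at each world:
  a (successors {a, c}): φ is false.
  b (successors {a, b, e}): φ is false.
  c (successors {c, f}): φ is true.
  d (successors {b, c, d}): φ is false.
  e (successors {c, e}): φ is false.
  f (successors {f}): φ is true.
  g (successors {a, e, g}): φ is false.
For instance, at c:
  At c: Dia Box (Dia p -> Box p) requires Box (Dia p -> Box p) at some successor in {c, f}.
    Box (Dia p -> Box p) holds at f, so Dia Box (Dia p -> Box p) is true at c.
      At f: Box (Dia p -> Box p) requires Dia p -> Box p at every successor {f}.
        At f: Dia p -> Box p is true.
      So Box (Dia p -> Box p) is true at f.
Satisfying worlds: {c, f}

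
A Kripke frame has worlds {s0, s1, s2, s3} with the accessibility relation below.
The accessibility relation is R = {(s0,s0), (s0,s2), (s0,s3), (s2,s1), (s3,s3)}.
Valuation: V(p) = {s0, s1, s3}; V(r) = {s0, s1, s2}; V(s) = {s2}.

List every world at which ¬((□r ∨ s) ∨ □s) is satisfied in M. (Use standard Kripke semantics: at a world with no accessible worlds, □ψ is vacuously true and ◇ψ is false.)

Let φ = ¬((□r ∨ s) ∨ □s). Evaluate φ at each world:
  s0 (successors {s0, s2, s3}): φ is true.
  s1 (successors ∅): φ is false.
  s2 (successors {s1}): φ is false.
  s3 (successors {s3}): φ is true.
For instance, at s3:
  At s3: (□r ∨ s) ∨ □s is false, so ¬((□r ∨ s) ∨ □s) is true.
    At s3: □r ∨ s is false, □s is false, so (□r ∨ s) ∨ □s is false.
      At s3: □r is false, s is false, so □r ∨ s is false.
      At s3: □s requires s at every successor {s3}.
        s fails at s3, so □s is false at s3.
Satisfying worlds: {s0, s3}

s0, s3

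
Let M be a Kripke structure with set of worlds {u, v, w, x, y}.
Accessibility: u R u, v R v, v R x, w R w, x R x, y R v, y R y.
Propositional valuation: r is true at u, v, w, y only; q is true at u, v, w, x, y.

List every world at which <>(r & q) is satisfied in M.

u, v, w, y

Recall that <>ψ holds at a world iff ψ holds at some accessible world.
Let φ = <>(r & q). Evaluate φ at each world:
  u (successors {u}): φ is true.
  v (successors {v, x}): φ is true.
  w (successors {w}): φ is true.
  x (successors {x}): φ is false.
  y (successors {v, y}): φ is true.
For instance, at v:
  At v: <>(r & q) requires r & q at some successor in {v, x}.
    r & q holds at v, so <>(r & q) is true at v.
Satisfying worlds: {u, v, w, y}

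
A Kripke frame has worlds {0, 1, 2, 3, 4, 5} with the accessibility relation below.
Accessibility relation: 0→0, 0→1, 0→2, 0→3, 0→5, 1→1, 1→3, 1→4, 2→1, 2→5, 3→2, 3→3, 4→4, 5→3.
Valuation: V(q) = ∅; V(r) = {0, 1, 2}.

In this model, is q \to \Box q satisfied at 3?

Yes

At 3: q is false, \Box q is false, so q \to \Box q is true.
  At 3: \Box q requires q at every successor {2, 3}.
    q fails at 2, so \Box q is false at 3.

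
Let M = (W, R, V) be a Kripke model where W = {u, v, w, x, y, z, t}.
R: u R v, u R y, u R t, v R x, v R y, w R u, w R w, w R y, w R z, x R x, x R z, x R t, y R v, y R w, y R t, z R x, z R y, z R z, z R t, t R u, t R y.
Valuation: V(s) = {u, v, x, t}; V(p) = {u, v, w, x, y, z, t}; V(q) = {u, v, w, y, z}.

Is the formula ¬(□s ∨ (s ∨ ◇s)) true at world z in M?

No

Recall that □ψ holds at a world iff ψ holds at every accessible world, and ◇ψ holds iff ψ holds at some accessible world.
At z: □s ∨ (s ∨ ◇s) is true, so ¬(□s ∨ (s ∨ ◇s)) is false.
  At z: □s is false, s ∨ ◇s is true, so □s ∨ (s ∨ ◇s) is true.
    At z: □s requires s at every successor {x, y, z, t}.
      s fails at y, so □s is false at z.
    At z: s is false, ◇s is true, so s ∨ ◇s is true.
      At z: ◇s requires s at some successor in {x, y, z, t}.
        s holds at x, so ◇s is true at z.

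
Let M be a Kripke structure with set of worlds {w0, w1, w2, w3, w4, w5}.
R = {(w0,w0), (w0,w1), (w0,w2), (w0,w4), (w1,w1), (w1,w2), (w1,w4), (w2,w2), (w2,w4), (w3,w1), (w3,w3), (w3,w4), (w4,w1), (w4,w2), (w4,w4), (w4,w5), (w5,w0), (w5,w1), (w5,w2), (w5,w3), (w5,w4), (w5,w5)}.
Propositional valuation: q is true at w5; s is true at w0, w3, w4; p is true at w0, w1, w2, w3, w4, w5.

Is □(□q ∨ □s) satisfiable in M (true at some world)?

Recall that □ψ holds at a world iff ψ holds at every accessible world, and ◇ψ holds iff ψ holds at some accessible world.
Let φ = □(□q ∨ □s). Evaluate φ at each world:
  w0 (successors {w0, w1, w2, w4}): φ is false.
  w1 (successors {w1, w2, w4}): φ is false.
  w2 (successors {w2, w4}): φ is false.
  w3 (successors {w1, w3, w4}): φ is false.
  w4 (successors {w1, w2, w4, w5}): φ is false.
  w5 (successors {w0, w1, w2, w3, w4, w5}): φ is false.
For instance, at w3:
  At w3: □(□q ∨ □s) requires □q ∨ □s at every successor {w1, w3, w4}.
    □q ∨ □s fails at w1, so □(□q ∨ □s) is false at w3.
      At w1: □q is false, □s is false, so □q ∨ □s is false.

No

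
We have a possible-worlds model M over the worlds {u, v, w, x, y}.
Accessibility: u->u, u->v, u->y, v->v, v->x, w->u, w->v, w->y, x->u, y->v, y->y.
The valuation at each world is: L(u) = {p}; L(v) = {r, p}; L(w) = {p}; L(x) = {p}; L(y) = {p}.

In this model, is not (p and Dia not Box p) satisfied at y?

Yes

Recall that Box ψ holds at a world iff ψ holds at every accessible world, and Dia ψ holds iff ψ holds at some accessible world.
At y: p and Dia not Box p is false, so not (p and Dia not Box p) is true.
  At y: p is true, Dia not Box p is false, so p and Dia not Box p is false.
    At y: Dia not Box p requires not Box p at some successor in {v, y}.
      At v: not Box p is false.
      At y: not Box p is false.
    So Dia not Box p is false at y.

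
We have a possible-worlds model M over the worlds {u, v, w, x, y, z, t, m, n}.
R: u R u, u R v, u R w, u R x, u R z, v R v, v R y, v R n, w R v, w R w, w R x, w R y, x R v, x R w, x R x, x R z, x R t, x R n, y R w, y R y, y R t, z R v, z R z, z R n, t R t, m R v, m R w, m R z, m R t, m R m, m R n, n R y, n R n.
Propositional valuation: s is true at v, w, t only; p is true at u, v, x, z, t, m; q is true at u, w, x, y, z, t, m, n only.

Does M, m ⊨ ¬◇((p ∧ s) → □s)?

No

Recall that □ψ holds at a world iff ψ holds at every accessible world, and ◇ψ holds iff ψ holds at some accessible world.
At m: ◇((p ∧ s) → □s) is true, so ¬◇((p ∧ s) → □s) is false.
  At m: ◇((p ∧ s) → □s) requires (p ∧ s) → □s at some successor in {v, w, z, t, m, n}.
    (p ∧ s) → □s holds at w, so ◇((p ∧ s) → □s) is true at m.
      At w: p ∧ s is false, □s is false, so (p ∧ s) → □s is true.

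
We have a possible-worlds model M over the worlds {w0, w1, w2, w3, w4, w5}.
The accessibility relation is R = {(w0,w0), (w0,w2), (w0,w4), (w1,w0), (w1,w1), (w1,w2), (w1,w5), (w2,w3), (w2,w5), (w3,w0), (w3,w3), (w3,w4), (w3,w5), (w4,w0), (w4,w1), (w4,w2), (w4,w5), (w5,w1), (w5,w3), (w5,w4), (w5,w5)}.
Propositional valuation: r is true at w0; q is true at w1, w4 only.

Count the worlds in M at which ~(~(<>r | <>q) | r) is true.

Let φ = ~(~(<>r | <>q) | r). Evaluate φ at each world:
  w0 (successors {w0, w2, w4}): φ is false.
  w1 (successors {w0, w1, w2, w5}): φ is true.
  w2 (successors {w3, w5}): φ is false.
  w3 (successors {w0, w3, w4, w5}): φ is true.
  w4 (successors {w0, w1, w2, w5}): φ is true.
  w5 (successors {w1, w3, w4, w5}): φ is true.
For instance, at w0:
  At w0: ~(<>r | <>q) | r is true, so ~(~(<>r | <>q) | r) is false.
    At w0: ~(<>r | <>q) is false, r is true, so ~(<>r | <>q) | r is true.
      At w0: <>r | <>q is true, so ~(<>r | <>q) is false.
Satisfying worlds: {w1, w3, w4, w5}

4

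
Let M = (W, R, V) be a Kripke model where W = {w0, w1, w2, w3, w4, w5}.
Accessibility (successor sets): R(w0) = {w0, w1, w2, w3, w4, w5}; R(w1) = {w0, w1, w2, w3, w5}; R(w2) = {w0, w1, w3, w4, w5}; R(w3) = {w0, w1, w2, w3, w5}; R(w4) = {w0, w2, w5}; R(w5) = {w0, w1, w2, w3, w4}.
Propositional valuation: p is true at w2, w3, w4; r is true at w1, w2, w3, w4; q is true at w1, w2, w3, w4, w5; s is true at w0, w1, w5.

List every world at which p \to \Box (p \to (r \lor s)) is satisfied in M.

Let φ = p \to \Box (p \to (r \lor s)). Evaluate φ at each world:
  w0 (successors {w0, w1, w2, w3, w4, w5}): φ is true.
  w1 (successors {w0, w1, w2, w3, w5}): φ is true.
  w2 (successors {w0, w1, w3, w4, w5}): φ is true.
  w3 (successors {w0, w1, w2, w3, w5}): φ is true.
  w4 (successors {w0, w2, w5}): φ is true.
  w5 (successors {w0, w1, w2, w3, w4}): φ is true.
For instance, at w2:
  At w2: p is true, \Box (p \to (r \lor s)) is true, so p \to \Box (p \to (r \lor s)) is true.
    At w2: \Box (p \to (r \lor s)) requires p \to (r \lor s) at every successor {w0, w1, w3, w4, w5}.
      At w0: p \to (r \lor s) is true.
      At w1: p \to (r \lor s) is true.
      At w3: p \to (r \lor s) is true.
      At w4: p \to (r \lor s) is true.
      At w5: p \to (r \lor s) is true.
    So \Box (p \to (r \lor s)) is true at w2.
Satisfying worlds: {w0, w1, w2, w3, w4, w5}

w0, w1, w2, w3, w4, w5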